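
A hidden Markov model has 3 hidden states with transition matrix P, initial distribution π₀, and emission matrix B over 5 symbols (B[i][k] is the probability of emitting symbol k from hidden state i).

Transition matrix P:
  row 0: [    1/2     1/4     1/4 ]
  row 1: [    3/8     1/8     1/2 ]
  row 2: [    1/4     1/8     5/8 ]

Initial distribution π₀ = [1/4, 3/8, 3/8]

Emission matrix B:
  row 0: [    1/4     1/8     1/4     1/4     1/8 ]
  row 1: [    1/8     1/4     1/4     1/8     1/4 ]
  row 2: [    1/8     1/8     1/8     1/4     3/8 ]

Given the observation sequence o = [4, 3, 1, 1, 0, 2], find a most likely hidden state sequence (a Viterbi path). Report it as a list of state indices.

path = [2, 2, 2, 2, 0, 0]

t=0: δ = [3.125e-02, 9.375e-02, 1.406e-01]  (obs o_0=4)
t=1: δ = [8.789e-03, 2.197e-03, 2.197e-02]  ψ = [1, 2, 2]  (obs o_1=3)
t=2: δ = [6.866e-04, 6.866e-04, 1.717e-03]  ψ = [2, 2, 2]  (obs o_2=1)
t=3: δ = [5.364e-05, 5.364e-05, 1.341e-04]  ψ = [2, 2, 2]  (obs o_3=1)
t=4: δ = [8.382e-06, 2.095e-06, 1.048e-05]  ψ = [2, 2, 2]  (obs o_4=0)
t=5: δ = [1.048e-06, 5.239e-07, 8.185e-07]  ψ = [0, 0, 2]  (obs o_5=2)
backtrack: best end state = 0; path = [2, 2, 2, 2, 0, 0]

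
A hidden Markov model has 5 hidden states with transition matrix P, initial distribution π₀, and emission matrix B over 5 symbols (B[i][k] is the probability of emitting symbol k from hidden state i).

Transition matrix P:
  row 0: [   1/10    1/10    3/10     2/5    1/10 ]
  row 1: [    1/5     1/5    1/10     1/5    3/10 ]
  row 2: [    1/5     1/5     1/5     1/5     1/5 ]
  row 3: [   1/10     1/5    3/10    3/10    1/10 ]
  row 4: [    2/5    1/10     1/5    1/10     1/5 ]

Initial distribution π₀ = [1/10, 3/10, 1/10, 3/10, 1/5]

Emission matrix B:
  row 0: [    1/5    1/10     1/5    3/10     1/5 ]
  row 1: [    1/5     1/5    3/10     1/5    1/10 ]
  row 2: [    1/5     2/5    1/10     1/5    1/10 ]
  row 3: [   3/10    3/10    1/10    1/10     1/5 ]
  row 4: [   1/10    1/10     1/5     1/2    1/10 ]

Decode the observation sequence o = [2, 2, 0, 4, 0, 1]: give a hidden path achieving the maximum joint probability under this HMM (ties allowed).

t=0: δ = [2.000e-02, 9.000e-02, 1.000e-02, 3.000e-02, 4.000e-02]  (obs o_0=2)
t=1: δ = [3.600e-03, 5.400e-03, 9.000e-04, 1.800e-03, 5.400e-03]  ψ = [1, 1, 1, 1, 1]  (obs o_1=2)
t=2: δ = [4.320e-04, 2.160e-04, 2.160e-04, 4.320e-04, 1.620e-04]  ψ = [4, 1, 0, 0, 1]  (obs o_2=0)
t=3: δ = [1.296e-05, 8.640e-06, 1.296e-05, 3.456e-05, 6.480e-06]  ψ = [4, 3, 0, 0, 1]  (obs o_3=4)
t=4: δ = [6.912e-07, 1.382e-06, 2.074e-06, 3.110e-06, 3.456e-07]  ψ = [3, 3, 3, 3, 3]  (obs o_4=0)
t=5: δ = [4.147e-08, 1.244e-07, 3.732e-07, 2.799e-07, 4.147e-08]  ψ = [2, 3, 3, 3, 1]  (obs o_5=1)
backtrack: best end state = 2; path = [1, 4, 0, 3, 3, 2]

path = [1, 4, 0, 3, 3, 2]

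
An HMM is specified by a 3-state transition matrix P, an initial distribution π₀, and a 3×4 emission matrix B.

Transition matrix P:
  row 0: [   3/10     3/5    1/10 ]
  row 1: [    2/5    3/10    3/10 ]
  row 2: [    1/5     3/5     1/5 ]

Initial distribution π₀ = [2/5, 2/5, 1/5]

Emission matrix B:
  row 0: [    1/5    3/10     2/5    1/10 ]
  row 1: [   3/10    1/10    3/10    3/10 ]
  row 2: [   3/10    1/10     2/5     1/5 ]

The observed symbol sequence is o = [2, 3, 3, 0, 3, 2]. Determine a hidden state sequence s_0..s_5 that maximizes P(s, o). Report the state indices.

t=0: δ = [1.600e-01, 1.200e-01, 8.000e-02]  (obs o_0=2)
t=1: δ = [4.800e-03, 2.880e-02, 7.200e-03]  ψ = [0, 0, 1]  (obs o_1=3)
t=2: δ = [1.152e-03, 2.592e-03, 1.728e-03]  ψ = [1, 1, 1]  (obs o_2=3)
t=3: δ = [2.074e-04, 3.110e-04, 2.333e-04]  ψ = [1, 2, 1]  (obs o_3=0)
t=4: δ = [1.244e-05, 4.199e-05, 1.866e-05]  ψ = [1, 2, 1]  (obs o_4=3)
t=5: δ = [6.718e-06, 3.779e-06, 5.039e-06]  ψ = [1, 1, 1]  (obs o_5=2)
backtrack: best end state = 0; path = [0, 1, 1, 2, 1, 0]

path = [0, 1, 1, 2, 1, 0]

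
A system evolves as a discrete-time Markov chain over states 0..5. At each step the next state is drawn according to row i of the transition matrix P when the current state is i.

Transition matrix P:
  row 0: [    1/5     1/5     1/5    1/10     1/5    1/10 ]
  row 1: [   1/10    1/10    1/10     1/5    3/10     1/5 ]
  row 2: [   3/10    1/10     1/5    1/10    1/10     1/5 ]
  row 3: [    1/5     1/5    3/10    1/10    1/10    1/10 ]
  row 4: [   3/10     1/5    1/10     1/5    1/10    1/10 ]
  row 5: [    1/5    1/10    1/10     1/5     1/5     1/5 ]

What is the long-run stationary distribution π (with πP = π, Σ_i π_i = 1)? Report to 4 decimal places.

Balance equations π_j = Σ_i π_i·P[i][j]:
  π_0 = 1/5·π_0 + 1/10·π_1 + 3/10·π_2 + 1/5·π_3 + 3/10·π_4 + 1/5·π_5
  π_1 = 1/5·π_0 + 1/10·π_1 + 1/10·π_2 + 1/5·π_3 + 1/5·π_4 + 1/10·π_5
  π_2 = 1/5·π_0 + 1/10·π_1 + 1/5·π_2 + 3/10·π_3 + 1/10·π_4 + 1/10·π_5
  π_3 = 1/10·π_0 + 1/5·π_1 + 1/10·π_2 + 1/10·π_3 + 1/5·π_4 + 1/5·π_5
  π_4 = 1/5·π_0 + 3/10·π_1 + 1/10·π_2 + 1/10·π_3 + 1/10·π_4 + 1/5·π_5
  normalize: π_0 + π_1 + π_2 + π_3 + π_4 + π_5 = 1
Solving the linear system gives exactly π = [8001/36670, 2809/18335, 6159/36670, 538/3667, 6129/36670, 5383/36670].

π = [0.2182, 0.1532, 0.1680, 0.1467, 0.1671, 0.1468]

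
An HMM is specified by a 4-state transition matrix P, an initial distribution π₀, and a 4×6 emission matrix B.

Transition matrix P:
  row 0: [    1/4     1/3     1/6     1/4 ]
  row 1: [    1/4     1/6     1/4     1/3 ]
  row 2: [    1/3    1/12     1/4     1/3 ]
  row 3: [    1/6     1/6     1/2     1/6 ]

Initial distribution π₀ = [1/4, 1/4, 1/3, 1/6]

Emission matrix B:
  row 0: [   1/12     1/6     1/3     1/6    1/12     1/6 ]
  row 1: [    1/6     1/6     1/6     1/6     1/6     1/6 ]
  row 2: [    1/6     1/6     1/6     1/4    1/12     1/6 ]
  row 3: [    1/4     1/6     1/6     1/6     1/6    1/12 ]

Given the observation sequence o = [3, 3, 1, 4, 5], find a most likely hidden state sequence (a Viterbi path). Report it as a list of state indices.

t=0: δ = [4.167e-02, 4.167e-02, 8.333e-02, 2.778e-02]  (obs o_0=3)
t=1: δ = [4.630e-03, 2.315e-03, 5.208e-03, 4.630e-03]  ψ = [2, 0, 2, 2]  (obs o_1=3)
t=2: δ = [2.894e-04, 2.572e-04, 3.858e-04, 2.894e-04]  ψ = [2, 0, 3, 2]  (obs o_2=1)
t=3: δ = [1.072e-05, 1.608e-05, 1.206e-05, 2.143e-05]  ψ = [2, 0, 3, 2]  (obs o_3=4)
t=4: δ = [6.698e-07, 5.954e-07, 1.786e-06, 4.465e-07]  ψ = [1, 0, 3, 1]  (obs o_4=5)
backtrack: best end state = 2; path = [2, 3, 2, 3, 2]

path = [2, 3, 2, 3, 2]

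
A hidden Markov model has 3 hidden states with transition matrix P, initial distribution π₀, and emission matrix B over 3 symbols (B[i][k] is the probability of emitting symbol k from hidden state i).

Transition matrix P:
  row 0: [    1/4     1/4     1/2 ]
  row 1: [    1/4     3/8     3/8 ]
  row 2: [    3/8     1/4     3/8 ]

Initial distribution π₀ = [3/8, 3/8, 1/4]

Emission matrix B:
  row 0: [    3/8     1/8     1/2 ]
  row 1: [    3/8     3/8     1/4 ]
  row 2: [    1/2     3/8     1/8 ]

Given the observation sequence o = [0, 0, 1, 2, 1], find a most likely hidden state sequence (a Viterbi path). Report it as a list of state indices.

t=0: δ = [1.406e-01, 1.406e-01, 1.250e-01]  (obs o_0=0)
t=1: δ = [1.758e-02, 1.978e-02, 3.516e-02]  ψ = [2, 1, 0]  (obs o_1=0)
t=2: δ = [1.648e-03, 3.296e-03, 4.944e-03]  ψ = [2, 2, 2]  (obs o_2=1)
t=3: δ = [9.270e-04, 3.090e-04, 2.317e-04]  ψ = [2, 1, 2]  (obs o_3=2)
t=4: δ = [2.897e-05, 8.690e-05, 1.738e-04]  ψ = [0, 0, 0]  (obs o_4=1)
backtrack: best end state = 2; path = [0, 2, 2, 0, 2]

path = [0, 2, 2, 0, 2]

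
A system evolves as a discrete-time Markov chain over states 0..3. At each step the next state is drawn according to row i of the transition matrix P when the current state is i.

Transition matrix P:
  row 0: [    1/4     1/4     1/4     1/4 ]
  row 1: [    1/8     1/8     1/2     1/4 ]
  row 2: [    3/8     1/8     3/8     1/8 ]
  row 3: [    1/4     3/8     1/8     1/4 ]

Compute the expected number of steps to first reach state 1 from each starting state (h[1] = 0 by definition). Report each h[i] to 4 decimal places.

h = [4.0741, 0.0000, 4.7407, 3.4815]

First-step conditioning: h[1] = 0; for i ≠ 1, h[i] = 1 + Σ_k P[i][k]·h[k].
  h[0] = 1 + 1/4·h[0] + 1/4·h[2] + 1/4·h[3]
  h[2] = 1 + 3/8·h[0] + 3/8·h[2] + 1/8·h[3]
  h[3] = 1 + 1/4·h[0] + 1/8·h[2] + 1/4·h[3]
Solving the 3×3 linear system over states ≠ 1 gives exactly h = [110/27, 0, 128/27, 94/27] (h[1] = 0 is the target).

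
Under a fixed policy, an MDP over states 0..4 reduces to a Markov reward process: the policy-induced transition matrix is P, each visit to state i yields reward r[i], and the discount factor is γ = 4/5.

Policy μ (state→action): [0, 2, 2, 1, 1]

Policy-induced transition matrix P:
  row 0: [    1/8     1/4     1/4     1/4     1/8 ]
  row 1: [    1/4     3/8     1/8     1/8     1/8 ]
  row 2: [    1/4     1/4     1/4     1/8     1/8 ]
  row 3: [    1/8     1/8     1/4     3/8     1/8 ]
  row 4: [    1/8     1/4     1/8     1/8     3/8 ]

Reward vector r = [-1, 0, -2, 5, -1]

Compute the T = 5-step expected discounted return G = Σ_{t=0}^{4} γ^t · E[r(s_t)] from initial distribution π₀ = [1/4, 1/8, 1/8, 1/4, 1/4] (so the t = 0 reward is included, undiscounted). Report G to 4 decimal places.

t=0: π = [0.2500, 0.1250, 0.1250, 0.2500, 0.2500], E[r] = 0.5000, γ^t·E[r] = 0.500000, running G = 0.500000
t=1: π = [0.1563, 0.2344, 0.2031, 0.2188, 0.1875], E[r] = 0.3438, γ^t·E[r] = 0.275000, running G = 0.775000
t=2: π = [0.1797, 0.2520, 0.1973, 0.1992, 0.1719], E[r] = 0.2500, γ^t·E[r] = 0.160000, running G = 0.935000
t=3: π = [0.1812, 0.2566, 0.1970, 0.1973, 0.1680], E[r] = 0.2432, γ^t·E[r] = 0.124500, running G = 1.059500
t=4: π = [0.1817, 0.2574, 0.1969, 0.1970, 0.1670], E[r] = 0.2422, γ^t·E[r] = 0.099225, running G = 1.158725

G = 1.1587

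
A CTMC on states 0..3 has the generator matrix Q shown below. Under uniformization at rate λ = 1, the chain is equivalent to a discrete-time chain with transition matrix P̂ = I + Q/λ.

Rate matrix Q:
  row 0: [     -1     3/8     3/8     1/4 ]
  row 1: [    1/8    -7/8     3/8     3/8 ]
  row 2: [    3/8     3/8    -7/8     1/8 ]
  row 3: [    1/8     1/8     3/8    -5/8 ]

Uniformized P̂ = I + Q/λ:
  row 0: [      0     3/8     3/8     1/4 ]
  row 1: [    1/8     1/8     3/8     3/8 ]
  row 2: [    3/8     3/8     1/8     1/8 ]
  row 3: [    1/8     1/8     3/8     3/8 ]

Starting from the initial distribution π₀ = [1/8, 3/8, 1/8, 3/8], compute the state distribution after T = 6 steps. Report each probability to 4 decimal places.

t=0: π = [0.1250, 0.3750, 0.1250, 0.3750]
t=1: π = [0.1406, 0.1875, 0.3438, 0.3281]
t=2: π = [0.1934, 0.2461, 0.2891, 0.2715]
t=3: π = [0.1731, 0.2456, 0.3027, 0.2786]
t=4: π = [0.1790, 0.2440, 0.2993, 0.2777]
t=5: π = [0.1774, 0.2446, 0.3002, 0.2778]
t=6: π = [0.1779, 0.2444, 0.3000, 0.2778]

π = [0.1779, 0.2444, 0.3000, 0.2778]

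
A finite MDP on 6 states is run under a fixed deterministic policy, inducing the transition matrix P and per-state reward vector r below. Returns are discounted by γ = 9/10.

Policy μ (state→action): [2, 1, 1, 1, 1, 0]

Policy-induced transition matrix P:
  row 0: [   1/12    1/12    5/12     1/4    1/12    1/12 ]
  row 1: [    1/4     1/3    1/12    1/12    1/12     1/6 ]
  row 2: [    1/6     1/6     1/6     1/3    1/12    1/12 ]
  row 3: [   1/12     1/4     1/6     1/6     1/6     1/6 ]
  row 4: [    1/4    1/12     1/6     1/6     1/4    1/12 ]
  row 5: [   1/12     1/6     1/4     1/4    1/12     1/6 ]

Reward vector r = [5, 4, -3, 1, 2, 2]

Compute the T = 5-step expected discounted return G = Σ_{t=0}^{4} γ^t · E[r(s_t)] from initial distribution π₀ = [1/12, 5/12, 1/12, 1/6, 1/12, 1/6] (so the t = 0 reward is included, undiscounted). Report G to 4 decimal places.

t=0: π = [0.0833, 0.4167, 0.0833, 0.1667, 0.0833, 0.1667], E[r] = 2.5000, γ^t·E[r] = 2.500000, running G = 2.500000
t=1: π = [0.1736, 0.2361, 0.1667, 0.1667, 0.1111, 0.1458], E[r] = 1.9931, γ^t·E[r] = 1.793750, running G = 4.293750
t=2: π = [0.1551, 0.1962, 0.2025, 0.2014, 0.1157, 0.1291], E[r] = 1.6435, γ^t·E[r] = 1.331250, running G = 5.625000
t=3: π = [0.1522, 0.1936, 0.1998, 0.2078, 0.1194, 0.1272], E[r] = 1.6368, γ^t·E[r] = 1.193203, running G = 6.818203
t=4: π = [0.1522, 0.1936, 0.1992, 0.2071, 0.1205, 0.1274], E[r] = 1.6406, γ^t·E[r] = 1.076404, running G = 7.894607

G = 7.8946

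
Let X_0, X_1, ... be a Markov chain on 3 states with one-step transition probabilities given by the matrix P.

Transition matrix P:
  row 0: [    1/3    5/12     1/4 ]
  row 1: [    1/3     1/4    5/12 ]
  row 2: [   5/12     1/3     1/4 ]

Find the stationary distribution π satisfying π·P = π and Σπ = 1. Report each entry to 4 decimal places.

π = [0.3588, 0.3353, 0.3059]

Balance equations π_j = Σ_i π_i·P[i][j]:
  π_0 = 1/3·π_0 + 1/3·π_1 + 5/12·π_2
  π_1 = 5/12·π_0 + 1/4·π_1 + 1/3·π_2
  normalize: π_0 + π_1 + π_2 = 1
Solving the linear system gives exactly π = [61/170, 57/170, 26/85].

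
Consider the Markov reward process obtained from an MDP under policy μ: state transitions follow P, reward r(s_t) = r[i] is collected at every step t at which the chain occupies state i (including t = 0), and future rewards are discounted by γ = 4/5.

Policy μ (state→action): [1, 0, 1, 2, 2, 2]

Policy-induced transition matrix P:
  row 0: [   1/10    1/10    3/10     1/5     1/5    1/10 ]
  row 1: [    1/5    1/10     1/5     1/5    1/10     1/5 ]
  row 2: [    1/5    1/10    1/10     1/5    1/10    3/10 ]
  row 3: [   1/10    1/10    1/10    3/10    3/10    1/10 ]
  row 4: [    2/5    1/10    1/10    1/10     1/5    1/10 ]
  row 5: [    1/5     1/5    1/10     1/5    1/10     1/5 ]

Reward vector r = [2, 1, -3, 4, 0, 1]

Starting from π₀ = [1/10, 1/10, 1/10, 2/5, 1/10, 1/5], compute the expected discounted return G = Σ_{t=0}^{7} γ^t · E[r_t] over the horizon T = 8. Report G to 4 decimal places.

t=0: π = [0.1000, 0.1000, 0.1000, 0.4000, 0.1000, 0.2000], E[r] = 1.8000, γ^t·E[r] = 1.800000, running G = 1.800000
t=1: π = [0.1700, 0.1200, 0.1300, 0.2300, 0.2000, 0.1500], E[r] = 1.1400, γ^t·E[r] = 0.912000, running G = 2.712000
t=2: π = [0.2000, 0.1150, 0.1460, 0.2030, 0.1830, 0.1530], E[r] = 1.0420, γ^t·E[r] = 0.666880, running G = 3.378880
t=3: π = [0.1963, 0.1153, 0.1515, 0.2020, 0.1789, 0.1560], E[r] = 1.0174, γ^t·E[r] = 0.520909, running G = 3.899789
t=4: π = [0.1960, 0.1156, 0.1508, 0.2023, 0.1779, 0.1574], E[r] = 1.0218, γ^t·E[r] = 0.418529, running G = 4.318318
t=5: π = [0.1958, 0.1157, 0.1508, 0.2024, 0.1778, 0.1575], E[r] = 1.0222, γ^t·E[r] = 0.334963, running G = 4.653281
t=6: π = [0.1958, 0.1157, 0.1507, 0.2025, 0.1778, 0.1575], E[r] = 1.0224, γ^t·E[r] = 0.268009, running G = 4.921291
t=7: π = [0.1957, 0.1157, 0.1507, 0.2025, 0.1779, 0.1575], E[r] = 1.0224, γ^t·E[r] = 0.214409, running G = 5.135700

G = 5.1357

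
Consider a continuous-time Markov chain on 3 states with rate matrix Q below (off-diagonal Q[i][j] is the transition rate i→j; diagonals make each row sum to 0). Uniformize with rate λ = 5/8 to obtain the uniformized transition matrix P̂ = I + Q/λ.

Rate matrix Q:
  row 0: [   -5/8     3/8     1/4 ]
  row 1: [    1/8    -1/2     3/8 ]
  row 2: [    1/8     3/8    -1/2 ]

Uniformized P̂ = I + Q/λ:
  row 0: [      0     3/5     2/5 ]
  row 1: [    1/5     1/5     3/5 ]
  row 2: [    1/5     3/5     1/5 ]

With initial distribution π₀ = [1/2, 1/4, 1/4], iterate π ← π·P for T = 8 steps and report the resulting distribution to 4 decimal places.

π = [0.1667, 0.4285, 0.4049]

t=0: π = [0.5000, 0.2500, 0.2500]
t=1: π = [0.1000, 0.5000, 0.4000]
t=2: π = [0.1800, 0.4000, 0.4200]
t=3: π = [0.1640, 0.4400, 0.3960]
t=4: π = [0.1672, 0.4240, 0.4088]
t=5: π = [0.1666, 0.4304, 0.4030]
t=6: π = [0.1667, 0.4278, 0.4055]
t=7: π = [0.1667, 0.4289, 0.4045]
t=8: π = [0.1667, 0.4285, 0.4049]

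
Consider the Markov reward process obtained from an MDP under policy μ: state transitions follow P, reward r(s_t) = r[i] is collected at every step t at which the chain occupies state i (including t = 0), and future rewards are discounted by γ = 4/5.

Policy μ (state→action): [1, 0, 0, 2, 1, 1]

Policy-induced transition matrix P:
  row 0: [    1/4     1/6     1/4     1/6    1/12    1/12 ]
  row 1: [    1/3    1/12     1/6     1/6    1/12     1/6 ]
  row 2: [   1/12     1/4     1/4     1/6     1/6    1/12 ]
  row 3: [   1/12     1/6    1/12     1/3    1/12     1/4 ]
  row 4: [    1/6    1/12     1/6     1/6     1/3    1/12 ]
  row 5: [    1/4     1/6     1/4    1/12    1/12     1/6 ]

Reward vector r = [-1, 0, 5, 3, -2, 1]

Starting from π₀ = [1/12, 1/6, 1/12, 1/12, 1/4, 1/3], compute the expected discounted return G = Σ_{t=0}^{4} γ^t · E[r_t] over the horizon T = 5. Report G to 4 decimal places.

G = 3.1756

t=0: π = [0.0833, 0.1667, 0.0833, 0.0833, 0.2500, 0.3333], E[r] = 0.4167, γ^t·E[r] = 0.416667, running G = 0.416667
t=1: π = [0.2153, 0.1389, 0.2014, 0.1528, 0.1528, 0.1389], E[r] = 1.0833, γ^t·E[r] = 0.866667, running G = 1.283333
t=2: π = [0.1898, 0.1591, 0.2002, 0.1806, 0.1383, 0.1319], E[r] = 1.2083, γ^t·E[r] = 0.773333, running G = 2.056667
t=3: π = [0.1883, 0.1586, 0.1951, 0.1858, 0.1346, 0.1377], E[r] = 1.2131, γ^t·E[r] = 0.621111, running G = 2.677778
t=4: π = [0.1885, 0.1585, 0.1946, 0.1862, 0.1332, 0.1390], E[r] = 1.2155, γ^t·E[r] = 0.497863, running G = 3.175641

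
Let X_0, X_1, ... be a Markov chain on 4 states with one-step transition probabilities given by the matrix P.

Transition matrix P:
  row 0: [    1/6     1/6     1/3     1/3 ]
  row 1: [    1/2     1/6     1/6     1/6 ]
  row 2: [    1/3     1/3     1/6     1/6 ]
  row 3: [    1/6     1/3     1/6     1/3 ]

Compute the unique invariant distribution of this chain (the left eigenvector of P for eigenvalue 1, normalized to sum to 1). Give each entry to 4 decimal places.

π = [0.2840, 0.2451, 0.2140, 0.2568]

Balance equations π_j = Σ_i π_i·P[i][j]:
  π_0 = 1/6·π_0 + 1/2·π_1 + 1/3·π_2 + 1/6·π_3
  π_1 = 1/6·π_0 + 1/6·π_1 + 1/3·π_2 + 1/3·π_3
  π_2 = 1/3·π_0 + 1/6·π_1 + 1/6·π_2 + 1/6·π_3
  normalize: π_0 + π_1 + π_2 + π_3 = 1
Solving the linear system gives exactly π = [73/257, 63/257, 55/257, 66/257].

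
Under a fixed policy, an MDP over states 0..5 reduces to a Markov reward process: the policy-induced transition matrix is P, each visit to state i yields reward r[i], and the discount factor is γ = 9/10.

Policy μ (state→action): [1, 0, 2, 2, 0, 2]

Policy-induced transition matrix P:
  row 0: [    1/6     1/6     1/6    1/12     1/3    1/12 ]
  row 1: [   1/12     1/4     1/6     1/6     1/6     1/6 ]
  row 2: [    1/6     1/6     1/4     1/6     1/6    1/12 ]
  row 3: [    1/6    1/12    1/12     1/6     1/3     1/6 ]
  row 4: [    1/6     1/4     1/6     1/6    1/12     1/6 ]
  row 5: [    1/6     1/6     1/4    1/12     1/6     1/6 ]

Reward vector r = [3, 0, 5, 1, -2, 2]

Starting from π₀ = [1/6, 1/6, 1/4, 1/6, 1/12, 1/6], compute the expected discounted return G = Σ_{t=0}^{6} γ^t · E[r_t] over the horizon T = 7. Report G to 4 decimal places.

t=0: π = [0.1667, 0.1667, 0.2500, 0.1667, 0.0833, 0.1667], E[r] = 2.0833, γ^t·E[r] = 2.083333, running G = 2.083333
t=1: π = [0.1528, 0.1736, 0.1875, 0.1389, 0.2153, 0.1319], E[r] = 1.3681, γ^t·E[r] = 1.231250, running G = 3.314583
t=2: π = [0.1522, 0.1875, 0.1817, 0.1429, 0.1973, 0.1383], E[r] = 1.3900, γ^t·E[r] = 1.125938, running G = 4.440521
t=3: π = [0.1510, 0.1868, 0.1814, 0.1425, 0.1994, 0.1388], E[r] = 1.3816, γ^t·E[r] = 1.007156, running G = 5.447677
t=4: π = [0.1511, 0.1870, 0.1815, 0.1425, 0.1990, 0.1390], E[r] = 1.3832, γ^t·E[r] = 0.907527, running G = 6.355204
t=5: π = [0.1511, 0.1870, 0.1815, 0.1425, 0.1990, 0.1390], E[r] = 1.3831, γ^t·E[r] = 0.816697, running G = 7.171901
t=6: π = [0.1511, 0.1870, 0.1815, 0.1425, 0.1990, 0.1390], E[r] = 1.3831, γ^t·E[r] = 0.735046, running G = 7.906947

G = 7.9069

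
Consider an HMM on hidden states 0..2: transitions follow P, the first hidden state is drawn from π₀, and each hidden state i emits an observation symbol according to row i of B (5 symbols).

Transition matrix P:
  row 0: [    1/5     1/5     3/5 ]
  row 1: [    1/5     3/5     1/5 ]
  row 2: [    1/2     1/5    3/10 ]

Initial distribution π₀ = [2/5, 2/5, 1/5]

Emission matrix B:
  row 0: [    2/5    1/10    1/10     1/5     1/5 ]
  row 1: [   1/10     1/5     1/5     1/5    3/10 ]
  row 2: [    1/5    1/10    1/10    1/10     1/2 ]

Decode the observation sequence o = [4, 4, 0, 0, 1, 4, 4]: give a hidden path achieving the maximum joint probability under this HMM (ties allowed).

t=0: δ = [8.000e-02, 1.200e-01, 1.000e-01]  (obs o_0=4)
t=1: δ = [1.000e-02, 2.160e-02, 2.400e-02]  ψ = [2, 1, 0]  (obs o_1=4)
t=2: δ = [4.800e-03, 1.296e-03, 1.440e-03]  ψ = [2, 1, 2]  (obs o_2=0)
t=3: δ = [3.840e-04, 9.600e-05, 5.760e-04]  ψ = [0, 0, 0]  (obs o_3=0)
t=4: δ = [2.880e-05, 2.304e-05, 2.304e-05]  ψ = [2, 2, 0]  (obs o_4=1)
t=5: δ = [2.304e-06, 4.147e-06, 8.640e-06]  ψ = [2, 1, 0]  (obs o_5=4)
t=6: δ = [8.640e-07, 7.465e-07, 1.296e-06]  ψ = [2, 1, 2]  (obs o_6=4)
backtrack: best end state = 2; path = [0, 2, 0, 2, 0, 2, 2]

path = [0, 2, 0, 2, 0, 2, 2]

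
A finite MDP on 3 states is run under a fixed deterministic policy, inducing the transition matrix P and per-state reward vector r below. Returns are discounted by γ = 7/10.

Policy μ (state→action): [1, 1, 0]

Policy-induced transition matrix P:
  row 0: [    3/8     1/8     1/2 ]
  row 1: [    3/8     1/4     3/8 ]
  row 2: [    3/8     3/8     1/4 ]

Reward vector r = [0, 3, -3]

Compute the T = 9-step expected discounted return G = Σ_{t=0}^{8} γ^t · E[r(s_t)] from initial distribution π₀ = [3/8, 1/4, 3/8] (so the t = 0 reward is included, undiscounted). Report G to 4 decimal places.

t=0: π = [0.3750, 0.2500, 0.3750], E[r] = -0.3750, γ^t·E[r] = -0.375000, running G = -0.375000
t=1: π = [0.3750, 0.2500, 0.3750], E[r] = -0.3750, γ^t·E[r] = -0.262500, running G = -0.637500
t=2: π = [0.3750, 0.2500, 0.3750], E[r] = -0.3750, γ^t·E[r] = -0.183750, running G = -0.821250
t=3: π = [0.3750, 0.2500, 0.3750], E[r] = -0.3750, γ^t·E[r] = -0.128625, running G = -0.949875
t=4: π = [0.3750, 0.2500, 0.3750], E[r] = -0.3750, γ^t·E[r] = -0.090038, running G = -1.039913
t=5: π = [0.3750, 0.2500, 0.3750], E[r] = -0.3750, γ^t·E[r] = -0.063026, running G = -1.102939
t=6: π = [0.3750, 0.2500, 0.3750], E[r] = -0.3750, γ^t·E[r] = -0.044118, running G = -1.147057
t=7: π = [0.3750, 0.2500, 0.3750], E[r] = -0.3750, γ^t·E[r] = -0.030883, running G = -1.177940
t=8: π = [0.3750, 0.2500, 0.3750], E[r] = -0.3750, γ^t·E[r] = -0.021618, running G = -1.199558

G = -1.1996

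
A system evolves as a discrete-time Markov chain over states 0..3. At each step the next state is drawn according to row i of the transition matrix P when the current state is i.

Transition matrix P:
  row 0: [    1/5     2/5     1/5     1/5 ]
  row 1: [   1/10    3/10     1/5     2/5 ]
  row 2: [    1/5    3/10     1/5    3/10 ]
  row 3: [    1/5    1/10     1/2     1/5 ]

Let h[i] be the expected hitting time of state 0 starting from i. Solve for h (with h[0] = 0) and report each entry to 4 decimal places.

h = [0.0000, 6.2437, 5.6853, 5.5838]

First-step conditioning: h[0] = 0; for i ≠ 0, h[i] = 1 + Σ_k P[i][k]·h[k].
  h[1] = 1 + 3/10·h[1] + 1/5·h[2] + 2/5·h[3]
  h[2] = 1 + 3/10·h[1] + 1/5·h[2] + 3/10·h[3]
  h[3] = 1 + 1/10·h[1] + 1/2·h[2] + 1/5·h[3]
Solving the 3×3 linear system over states ≠ 0 gives exactly h = [0, 1230/197, 1120/197, 1100/197] (h[0] = 0 is the target).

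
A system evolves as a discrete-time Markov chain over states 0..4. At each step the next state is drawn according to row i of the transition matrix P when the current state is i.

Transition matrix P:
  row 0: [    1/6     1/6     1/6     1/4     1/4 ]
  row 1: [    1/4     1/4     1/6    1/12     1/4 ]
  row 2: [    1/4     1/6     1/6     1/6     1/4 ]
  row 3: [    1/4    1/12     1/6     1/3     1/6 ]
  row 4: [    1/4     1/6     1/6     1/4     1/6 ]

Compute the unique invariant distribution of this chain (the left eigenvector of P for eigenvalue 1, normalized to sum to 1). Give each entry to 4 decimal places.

Balance equations π_j = Σ_i π_i·P[i][j]:
  π_0 = 1/6·π_0 + 1/4·π_1 + 1/4·π_2 + 1/4·π_3 + 1/4·π_4
  π_1 = 1/6·π_0 + 1/4·π_1 + 1/6·π_2 + 1/12·π_3 + 1/6·π_4
  π_2 = 1/6·π_0 + 1/6·π_1 + 1/6·π_2 + 1/6·π_3 + 1/6·π_4
  π_3 = 1/4·π_0 + 1/12·π_1 + 1/6·π_2 + 1/3·π_3 + 1/4·π_4
  normalize: π_0 + π_1 + π_2 + π_3 + π_4 = 1
Solving the linear system gives exactly π = [3/13, 115/714, 1/6, 163/714, 1979/9282].

π = [0.2308, 0.1611, 0.1667, 0.2283, 0.2132]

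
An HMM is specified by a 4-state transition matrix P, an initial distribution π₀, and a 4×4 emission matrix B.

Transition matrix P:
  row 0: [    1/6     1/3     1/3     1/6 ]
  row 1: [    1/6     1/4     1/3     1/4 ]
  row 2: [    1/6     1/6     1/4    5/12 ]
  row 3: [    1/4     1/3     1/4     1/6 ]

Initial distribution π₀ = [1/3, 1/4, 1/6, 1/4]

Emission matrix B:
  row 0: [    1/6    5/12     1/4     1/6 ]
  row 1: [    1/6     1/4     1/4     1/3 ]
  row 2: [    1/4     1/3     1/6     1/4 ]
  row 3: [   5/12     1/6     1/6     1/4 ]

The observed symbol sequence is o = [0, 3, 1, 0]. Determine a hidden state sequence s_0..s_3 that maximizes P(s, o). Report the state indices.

t=0: δ = [5.556e-02, 4.167e-02, 4.167e-02, 1.042e-01]  (obs o_0=0)
t=1: δ = [4.340e-03, 1.157e-02, 6.510e-03, 4.340e-03]  ψ = [3, 3, 3, 2]  (obs o_1=3)
t=2: δ = [8.038e-04, 7.234e-04, 1.286e-03, 4.823e-04]  ψ = [1, 1, 1, 1]  (obs o_2=1)
t=3: δ = [3.572e-05, 4.465e-05, 8.038e-05, 2.233e-04]  ψ = [2, 0, 2, 2]  (obs o_3=0)
backtrack: best end state = 3; path = [3, 1, 2, 3]

path = [3, 1, 2, 3]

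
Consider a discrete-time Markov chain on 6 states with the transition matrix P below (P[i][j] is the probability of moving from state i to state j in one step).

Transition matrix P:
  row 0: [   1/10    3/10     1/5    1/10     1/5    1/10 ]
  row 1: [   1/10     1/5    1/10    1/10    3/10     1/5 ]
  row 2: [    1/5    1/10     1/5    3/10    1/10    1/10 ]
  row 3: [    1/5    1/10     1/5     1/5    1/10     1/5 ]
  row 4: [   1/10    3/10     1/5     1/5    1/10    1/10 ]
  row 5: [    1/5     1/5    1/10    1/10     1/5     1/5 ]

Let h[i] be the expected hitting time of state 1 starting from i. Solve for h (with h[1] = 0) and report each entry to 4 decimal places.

h = [4.6349, 0.0000, 5.7648, 5.6975, 4.7315, 5.0244]

First-step conditioning: h[1] = 0; for i ≠ 1, h[i] = 1 + Σ_k P[i][k]·h[k].
  h[0] = 1 + 1/10·h[0] + 1/5·h[2] + 1/10·h[3] + 1/5·h[4] + 1/10·h[5]
  h[2] = 1 + 1/5·h[0] + 1/5·h[2] + 3/10·h[3] + 1/10·h[4] + 1/10·h[5]
  h[3] = 1 + 1/5·h[0] + 1/5·h[2] + 1/5·h[3] + 1/10·h[4] + 1/5·h[5]
  h[4] = 1 + 1/10·h[0] + 1/5·h[2] + 1/5·h[3] + 1/10·h[4] + 1/10·h[5]
  h[5] = 1 + 1/5·h[0] + 1/10·h[2] + 1/10·h[3] + 1/5·h[4] + 1/5·h[5]
Solving the 5×5 linear system over states ≠ 1 gives exactly h = [90210/19463, 0, 112200/19463, 110890/19463, 92090/19463, 97790/19463] (h[1] = 0 is the target).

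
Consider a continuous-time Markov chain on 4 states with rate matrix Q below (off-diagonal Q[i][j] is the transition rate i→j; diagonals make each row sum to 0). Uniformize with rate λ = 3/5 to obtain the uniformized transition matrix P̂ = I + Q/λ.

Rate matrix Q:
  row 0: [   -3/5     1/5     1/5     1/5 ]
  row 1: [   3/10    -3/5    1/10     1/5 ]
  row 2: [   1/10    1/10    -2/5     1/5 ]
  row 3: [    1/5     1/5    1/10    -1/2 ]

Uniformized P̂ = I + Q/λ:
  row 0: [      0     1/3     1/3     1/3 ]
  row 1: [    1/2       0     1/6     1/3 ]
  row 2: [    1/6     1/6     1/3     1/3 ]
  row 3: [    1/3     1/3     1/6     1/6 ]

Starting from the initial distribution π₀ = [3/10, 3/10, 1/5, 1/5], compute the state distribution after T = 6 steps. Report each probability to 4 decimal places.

t=0: π = [0.3000, 0.3000, 0.2000, 0.2000]
t=1: π = [0.2500, 0.2000, 0.2500, 0.3000]
t=2: π = [0.2417, 0.2250, 0.2500, 0.2833]
t=3: π = [0.2486, 0.2167, 0.2486, 0.2861]
t=4: π = [0.2451, 0.2197, 0.2495, 0.2856]
t=5: π = [0.2466, 0.2185, 0.2491, 0.2857]
t=6: π = [0.2460, 0.2190, 0.2493, 0.2857]

π = [0.2460, 0.2190, 0.2493, 0.2857]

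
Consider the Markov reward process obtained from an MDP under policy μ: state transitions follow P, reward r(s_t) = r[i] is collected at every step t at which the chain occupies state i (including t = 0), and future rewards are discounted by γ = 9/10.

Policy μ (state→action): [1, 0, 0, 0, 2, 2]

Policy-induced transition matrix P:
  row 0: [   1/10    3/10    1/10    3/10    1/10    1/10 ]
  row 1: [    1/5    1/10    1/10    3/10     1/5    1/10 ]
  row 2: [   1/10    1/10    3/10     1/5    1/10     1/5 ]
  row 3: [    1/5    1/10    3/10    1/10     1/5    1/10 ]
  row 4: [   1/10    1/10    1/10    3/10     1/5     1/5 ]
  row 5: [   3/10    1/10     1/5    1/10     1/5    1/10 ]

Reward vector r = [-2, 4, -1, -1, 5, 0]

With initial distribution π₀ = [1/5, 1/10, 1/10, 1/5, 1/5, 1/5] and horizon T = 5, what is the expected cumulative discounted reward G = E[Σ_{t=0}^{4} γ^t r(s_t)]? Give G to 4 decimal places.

G = 2.6886

t=0: π = [0.2000, 0.1000, 0.1000, 0.2000, 0.2000, 0.2000], E[r] = 0.7000, γ^t·E[r] = 0.700000, running G = 0.700000
t=1: π = [0.1700, 0.1400, 0.1800, 0.2100, 0.1700, 0.1300], E[r] = 0.6800, γ^t·E[r] = 0.612000, running G = 1.312000
t=2: π = [0.1610, 0.1340, 0.1910, 0.2140, 0.1650, 0.1350], E[r] = 0.6340, γ^t·E[r] = 0.513540, running G = 1.825540
t=3: π = [0.1618, 0.1322, 0.1945, 0.2111, 0.1648, 0.1356], E[r] = 0.6236, γ^t·E[r] = 0.454604, running G = 2.280144
t=4: π = [0.1615, 0.1324, 0.1947, 0.2112, 0.1644, 0.1359], E[r] = 0.6225, γ^t·E[r] = 0.408422, running G = 2.688567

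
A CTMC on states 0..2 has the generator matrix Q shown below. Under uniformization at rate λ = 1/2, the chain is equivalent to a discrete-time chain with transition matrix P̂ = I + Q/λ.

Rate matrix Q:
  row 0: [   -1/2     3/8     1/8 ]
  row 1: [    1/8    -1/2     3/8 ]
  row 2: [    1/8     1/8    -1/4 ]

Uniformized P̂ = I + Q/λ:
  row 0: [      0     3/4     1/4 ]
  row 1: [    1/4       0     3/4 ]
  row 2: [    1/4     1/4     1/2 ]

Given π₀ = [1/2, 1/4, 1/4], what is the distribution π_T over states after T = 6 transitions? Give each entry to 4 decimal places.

π = [0.2001, 0.2791, 0.5208]

t=0: π = [0.5000, 0.2500, 0.2500]
t=1: π = [0.1250, 0.4375, 0.4375]
t=2: π = [0.2188, 0.2031, 0.5781]
t=3: π = [0.1953, 0.3086, 0.4961]
t=4: π = [0.2012, 0.2705, 0.5283]
t=5: π = [0.1997, 0.2830, 0.5173]
t=6: π = [0.2001, 0.2791, 0.5208]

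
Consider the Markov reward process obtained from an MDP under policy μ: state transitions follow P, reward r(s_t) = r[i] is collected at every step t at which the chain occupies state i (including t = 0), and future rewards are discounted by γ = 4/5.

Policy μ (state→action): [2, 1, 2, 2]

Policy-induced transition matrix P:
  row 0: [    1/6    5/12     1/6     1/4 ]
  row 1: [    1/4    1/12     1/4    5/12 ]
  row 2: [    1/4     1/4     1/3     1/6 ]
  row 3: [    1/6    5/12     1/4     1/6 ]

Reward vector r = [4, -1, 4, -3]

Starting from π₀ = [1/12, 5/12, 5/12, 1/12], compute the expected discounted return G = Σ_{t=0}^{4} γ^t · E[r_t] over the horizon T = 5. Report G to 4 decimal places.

t=0: π = [0.0833, 0.4167, 0.4167, 0.0833], E[r] = 1.3333, γ^t·E[r] = 1.333333, running G = 1.333333
t=1: π = [0.2361, 0.2083, 0.2778, 0.2778], E[r] = 1.0139, γ^t·E[r] = 0.811111, running G = 2.144444
t=2: π = [0.2072, 0.3009, 0.2535, 0.2384], E[r] = 0.8264, γ^t·E[r] = 0.528889, running G = 2.673333
t=3: π = [0.2129, 0.2741, 0.2539, 0.2592], E[r] = 0.8153, γ^t·E[r] = 0.417432, running G = 3.090765
t=4: π = [0.2107, 0.2830, 0.2534, 0.2529], E[r] = 0.8145, γ^t·E[r] = 0.333633, running G = 3.424398

G = 3.4244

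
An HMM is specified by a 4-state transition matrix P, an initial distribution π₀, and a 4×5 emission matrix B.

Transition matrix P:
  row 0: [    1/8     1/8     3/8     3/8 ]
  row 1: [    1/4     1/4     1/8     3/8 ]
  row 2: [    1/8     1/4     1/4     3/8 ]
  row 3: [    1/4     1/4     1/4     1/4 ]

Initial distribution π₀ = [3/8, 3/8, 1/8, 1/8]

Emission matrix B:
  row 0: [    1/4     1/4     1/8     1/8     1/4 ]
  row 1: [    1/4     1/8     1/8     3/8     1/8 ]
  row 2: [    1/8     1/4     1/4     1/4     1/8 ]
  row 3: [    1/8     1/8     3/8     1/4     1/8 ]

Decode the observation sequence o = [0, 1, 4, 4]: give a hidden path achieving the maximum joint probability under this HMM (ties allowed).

t=0: δ = [9.375e-02, 9.375e-02, 1.562e-02, 1.562e-02]  (obs o_0=0)
t=1: δ = [5.859e-03, 2.930e-03, 8.789e-03, 4.395e-03]  ψ = [1, 1, 0, 0]  (obs o_1=1)
t=2: δ = [2.747e-04, 2.747e-04, 2.747e-04, 4.120e-04]  ψ = [2, 2, 0, 2]  (obs o_2=4)
t=3: δ = [2.575e-05, 1.287e-05, 1.287e-05, 1.287e-05]  ψ = [3, 3, 0, 0]  (obs o_3=4)
backtrack: best end state = 0; path = [0, 2, 3, 0]

path = [0, 2, 3, 0]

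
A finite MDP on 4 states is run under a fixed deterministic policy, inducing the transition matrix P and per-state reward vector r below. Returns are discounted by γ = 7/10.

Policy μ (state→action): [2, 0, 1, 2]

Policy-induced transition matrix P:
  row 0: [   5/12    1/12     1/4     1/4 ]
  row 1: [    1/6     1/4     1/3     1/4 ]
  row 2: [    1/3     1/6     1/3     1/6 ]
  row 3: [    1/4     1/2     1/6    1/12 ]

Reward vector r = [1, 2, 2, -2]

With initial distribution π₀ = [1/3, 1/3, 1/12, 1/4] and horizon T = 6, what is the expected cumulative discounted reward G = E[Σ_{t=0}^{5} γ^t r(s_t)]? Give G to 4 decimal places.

t=0: π = [0.3333, 0.3333, 0.0833, 0.2500], E[r] = 0.6667, γ^t·E[r] = 0.666667, running G = 0.666667
t=1: π = [0.2847, 0.2500, 0.2639, 0.2014], E[r] = 0.9097, γ^t·E[r] = 0.636806, running G = 1.303472
t=2: π = [0.2986, 0.2309, 0.2760, 0.1944], E[r] = 0.9236, γ^t·E[r] = 0.452569, running G = 1.756042
t=3: π = [0.3035, 0.2258, 0.2760, 0.1946], E[r] = 0.9181, γ^t·E[r] = 0.314913, running G = 2.070955
t=4: π = [0.3048, 0.2251, 0.2756, 0.1946], E[r] = 0.9170, γ^t·E[r] = 0.220164, running G = 2.291119
t=5: π = [0.3050, 0.2249, 0.2755, 0.1946], E[r] = 0.9166, γ^t·E[r] = 0.154048, running G = 2.445167

G = 2.4452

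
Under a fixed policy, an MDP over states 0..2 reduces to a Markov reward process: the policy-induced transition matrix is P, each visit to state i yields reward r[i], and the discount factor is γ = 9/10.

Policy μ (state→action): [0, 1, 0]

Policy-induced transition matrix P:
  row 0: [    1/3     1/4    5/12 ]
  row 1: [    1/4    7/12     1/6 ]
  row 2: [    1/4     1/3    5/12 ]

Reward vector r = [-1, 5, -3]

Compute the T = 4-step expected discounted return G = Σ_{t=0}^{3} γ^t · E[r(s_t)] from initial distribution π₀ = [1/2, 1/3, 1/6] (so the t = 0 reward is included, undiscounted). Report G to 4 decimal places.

t=0: π = [0.5000, 0.3333, 0.1667], E[r] = 0.6667, γ^t·E[r] = 0.666667, running G = 0.666667
t=1: π = [0.2917, 0.3750, 0.3333], E[r] = 0.5833, γ^t·E[r] = 0.525000, running G = 1.191667
t=2: π = [0.2743, 0.4028, 0.3229], E[r] = 0.7708, γ^t·E[r] = 0.624375, running G = 1.816042
t=3: π = [0.2729, 0.4112, 0.3160], E[r] = 0.8351, γ^t·E[r] = 0.608766, running G = 2.424807

G = 2.4248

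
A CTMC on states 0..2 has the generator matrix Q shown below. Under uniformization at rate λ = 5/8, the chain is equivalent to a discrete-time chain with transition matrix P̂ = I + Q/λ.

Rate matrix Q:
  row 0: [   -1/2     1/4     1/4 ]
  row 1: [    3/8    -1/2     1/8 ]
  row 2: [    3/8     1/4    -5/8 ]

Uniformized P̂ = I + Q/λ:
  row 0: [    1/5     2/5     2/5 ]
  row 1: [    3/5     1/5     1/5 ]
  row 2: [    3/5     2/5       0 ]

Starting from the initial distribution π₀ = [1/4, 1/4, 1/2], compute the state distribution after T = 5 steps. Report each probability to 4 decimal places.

t=0: π = [0.2500, 0.2500, 0.5000]
t=1: π = [0.5000, 0.3500, 0.1500]
t=2: π = [0.4000, 0.3300, 0.2700]
t=3: π = [0.4400, 0.3340, 0.2260]
t=4: π = [0.4240, 0.3332, 0.2428]
t=5: π = [0.4304, 0.3334, 0.2362]

π = [0.4304, 0.3334, 0.2362]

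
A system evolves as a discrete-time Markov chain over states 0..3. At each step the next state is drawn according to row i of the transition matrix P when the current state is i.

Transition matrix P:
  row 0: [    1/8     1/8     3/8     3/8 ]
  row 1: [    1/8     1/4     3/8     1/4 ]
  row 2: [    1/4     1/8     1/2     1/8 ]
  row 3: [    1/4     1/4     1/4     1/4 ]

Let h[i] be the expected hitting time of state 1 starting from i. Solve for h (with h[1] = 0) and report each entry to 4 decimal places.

First-step conditioning: h[1] = 0; for i ≠ 1, h[i] = 1 + Σ_k P[i][k]·h[k].
  h[0] = 1 + 1/8·h[0] + 3/8·h[2] + 3/8·h[3]
  h[2] = 1 + 1/4·h[0] + 1/2·h[2] + 1/8·h[3]
  h[3] = 1 + 1/4·h[0] + 1/4·h[2] + 1/4·h[3]
Solving the 3×3 linear system over states ≠ 1 gives exactly h = [122/19, 0, 126/19, 108/19] (h[1] = 0 is the target).

h = [6.4211, 0.0000, 6.6316, 5.6842]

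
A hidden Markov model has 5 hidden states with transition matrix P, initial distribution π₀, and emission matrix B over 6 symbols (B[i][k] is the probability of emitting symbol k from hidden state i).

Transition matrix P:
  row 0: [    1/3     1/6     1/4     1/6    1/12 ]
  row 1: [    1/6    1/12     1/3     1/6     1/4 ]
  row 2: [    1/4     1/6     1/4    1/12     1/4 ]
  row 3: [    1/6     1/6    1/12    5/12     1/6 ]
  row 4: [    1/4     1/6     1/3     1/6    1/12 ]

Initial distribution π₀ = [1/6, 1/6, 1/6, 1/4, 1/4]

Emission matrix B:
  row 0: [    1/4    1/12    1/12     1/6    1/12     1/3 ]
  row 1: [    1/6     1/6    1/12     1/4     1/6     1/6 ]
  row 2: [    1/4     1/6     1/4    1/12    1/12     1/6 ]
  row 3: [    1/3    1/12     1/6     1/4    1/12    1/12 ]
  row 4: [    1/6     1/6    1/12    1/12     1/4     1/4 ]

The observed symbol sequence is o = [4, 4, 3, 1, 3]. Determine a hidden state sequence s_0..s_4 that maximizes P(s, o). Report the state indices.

path = [4, 3, 3, 3, 3]

t=0: δ = [1.389e-02, 2.778e-02, 1.389e-02, 2.083e-02, 6.250e-02]  (obs o_0=4)
t=1: δ = [1.302e-03, 1.736e-03, 1.736e-03, 8.681e-04, 1.736e-03]  ψ = [4, 4, 4, 4, 1]  (obs o_1=4)
t=2: δ = [7.234e-05, 7.234e-05, 4.823e-05, 9.042e-05, 3.617e-05]  ψ = [0, 2, 1, 3, 1]  (obs o_2=3)
t=3: δ = [2.009e-06, 2.512e-06, 4.019e-06, 3.140e-06, 3.014e-06]  ψ = [0, 3, 1, 3, 1]  (obs o_3=1)
t=4: δ = [1.674e-07, 1.674e-07, 8.372e-08, 3.270e-07, 8.372e-08]  ψ = [2, 2, 2, 3, 2]  (obs o_4=3)
backtrack: best end state = 3; path = [4, 3, 3, 3, 3]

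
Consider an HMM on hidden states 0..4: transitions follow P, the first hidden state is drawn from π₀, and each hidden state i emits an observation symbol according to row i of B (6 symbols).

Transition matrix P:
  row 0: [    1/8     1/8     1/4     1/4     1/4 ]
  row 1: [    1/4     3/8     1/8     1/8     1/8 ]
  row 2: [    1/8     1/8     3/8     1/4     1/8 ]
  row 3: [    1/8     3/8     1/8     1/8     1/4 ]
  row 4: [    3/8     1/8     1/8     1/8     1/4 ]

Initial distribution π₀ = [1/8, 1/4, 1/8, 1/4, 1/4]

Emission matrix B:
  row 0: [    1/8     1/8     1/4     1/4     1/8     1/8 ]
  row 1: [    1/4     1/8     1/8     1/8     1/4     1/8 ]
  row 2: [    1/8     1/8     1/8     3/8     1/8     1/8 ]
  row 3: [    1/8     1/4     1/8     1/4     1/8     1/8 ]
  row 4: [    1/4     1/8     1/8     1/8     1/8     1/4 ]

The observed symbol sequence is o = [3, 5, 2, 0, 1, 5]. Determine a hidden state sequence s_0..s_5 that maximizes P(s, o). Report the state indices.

t=0: δ = [3.125e-02, 3.125e-02, 4.688e-02, 6.250e-02, 3.125e-02]  (obs o_0=3)
t=1: δ = [1.465e-03, 2.930e-03, 2.197e-03, 1.465e-03, 3.906e-03]  ψ = [4, 3, 2, 2, 3]  (obs o_1=5)
t=2: δ = [3.662e-04, 1.373e-04, 1.030e-04, 6.866e-05, 1.221e-04]  ψ = [4, 1, 2, 2, 4]  (obs o_2=2)
t=3: δ = [5.722e-06, 1.287e-05, 1.144e-05, 1.144e-05, 2.289e-05]  ψ = [0, 1, 0, 0, 0]  (obs o_3=0)
t=4: δ = [1.073e-06, 6.035e-07, 5.364e-07, 7.153e-07, 7.153e-07]  ψ = [4, 1, 2, 2, 4]  (obs o_4=1)
t=5: δ = [3.353e-08, 3.353e-08, 3.353e-08, 3.353e-08, 6.706e-08]  ψ = [4, 3, 0, 0, 0]  (obs o_5=5)
backtrack: best end state = 4; path = [3, 4, 0, 4, 0, 4]

path = [3, 4, 0, 4, 0, 4]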